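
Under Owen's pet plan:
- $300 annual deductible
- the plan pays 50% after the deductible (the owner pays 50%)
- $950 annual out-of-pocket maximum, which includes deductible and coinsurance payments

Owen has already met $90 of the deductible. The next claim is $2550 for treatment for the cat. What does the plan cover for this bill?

$1690

Deductible still to meet: $300 − $90 = $210.
After the $210 deductible portion, $2550 − $210 = $2340 is subject to coinsurance.
Coinsurance: $2340 × 50% = $1170.
Owner responsibility before any cap: $210 + $1170 = $1380.
Adding $1380 to the $90 already spent would give $1470, which exceeds the $950 cap; the owner pays just $950 − $90 = $860.
The plan picks up $2550 − $860 = $1690.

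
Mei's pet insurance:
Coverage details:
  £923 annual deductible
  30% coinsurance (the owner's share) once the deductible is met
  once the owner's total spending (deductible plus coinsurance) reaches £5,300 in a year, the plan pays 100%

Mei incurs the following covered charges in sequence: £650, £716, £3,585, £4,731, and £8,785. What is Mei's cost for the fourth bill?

#1 (£650): fully absorbed by the deductible. Cost to owner: £650. OOP to date £650.
#2 (£716): £273 finishes the deductible; £443 goes to coinsurance; owner's 30% is £132.90. Cost to owner: £405.90. OOP to date £1,055.90.
#3 (£3,585): deductible met; 30% of £3,585 = £1,075.50. Cost to owner: £1,075.50. OOP to date £2,131.40.
#4 (£4,731): deductible met; 30% of £4,731 = £1,419.30. Owner owes £1,419.30 (running OOP £3,550.70).

£1,419.30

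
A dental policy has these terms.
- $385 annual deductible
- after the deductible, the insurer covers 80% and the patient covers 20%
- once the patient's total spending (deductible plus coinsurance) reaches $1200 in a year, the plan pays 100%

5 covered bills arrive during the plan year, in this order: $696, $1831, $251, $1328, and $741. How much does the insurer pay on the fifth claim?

$670.20

Bill 1, $696: deductible takes $385, $311 remains; 20% of $311 = $62.20. Cost to patient: $447.20. OOP to date $447.20. Plan pays $696 − $447.20 = $248.80.
Bill 2, $1831: deductible met; 20% of $1831 = $366.20. Patient pays $366.20; OOP now $813.40. Insurer: $1831 − $366.20 = $1464.80.
Bill 3, $251: deductible already satisfied, so patient's share is 20% × $251 = $50.20. Cost to patient: $50.20. OOP to date $863.60. Plan pays $251 − $50.20 = $200.80.
Bill 4, $1328: 20% coinsurance on $1328 = $265.60. Patient owes $265.60 (running OOP $1129.20). Plan pays $1328 − $265.60 = $1062.40.
Bill 5, $741: deductible met; 20% of $741 = $148.20. OOP would hit $1277.40 > $1200, so the cap limits the patient to $1200 − $1129.20 = $70.80. Plan pays $741 − $70.80 = $670.20.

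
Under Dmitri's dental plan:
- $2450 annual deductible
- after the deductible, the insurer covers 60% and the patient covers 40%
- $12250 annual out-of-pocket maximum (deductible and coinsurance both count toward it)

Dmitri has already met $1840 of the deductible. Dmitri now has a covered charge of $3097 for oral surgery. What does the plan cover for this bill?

Deductible still to meet: $2450 − $1840 = $610.
The remaining $2487 (= $3097 − $610) moves to coinsurance.
Coinsurance: $2487 × 40% = $994.80.
So the patient owes $610 + $994.80 = $1604.80 before any cap.
Cumulative spending $1840 + $1604.80 = $3444.80 stays under the $12250 maximum.
The plan picks up $3097 − $1604.80 = $1492.20.

$1492.20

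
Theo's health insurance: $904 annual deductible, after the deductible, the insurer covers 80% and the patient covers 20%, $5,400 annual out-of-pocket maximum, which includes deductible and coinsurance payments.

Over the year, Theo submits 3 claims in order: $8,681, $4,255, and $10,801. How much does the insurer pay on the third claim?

Bill 1, $8,681: $904 finishes the deductible; $7,777 goes to coinsurance; patient's 20% is $1,555.40. Patient owes $2,459.40 (running OOP $2,459.40). Insurer: $8,681 − $2,459.40 = $6,221.60.
Bill 2, $4,255: deductible met; 20% of $4,255 = $851. Patient pays $851; OOP now $3,310.40. Insurer: $4,255 − $851 = $3,404.
Bill 3, $10,801: deductible met; 20% of $10,801 = $2,160.20. That would push OOP to $5,470.60, over the $5,400 cap, so patient pays $5,400 − $3,310.40 = $2,089.60. Insurer: $10,801 − $2,089.60 = $8,711.40.

$8,711.40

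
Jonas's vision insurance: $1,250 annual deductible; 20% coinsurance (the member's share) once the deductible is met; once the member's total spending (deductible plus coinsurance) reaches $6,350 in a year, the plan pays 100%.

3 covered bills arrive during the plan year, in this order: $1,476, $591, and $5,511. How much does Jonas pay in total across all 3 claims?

#1 ($1,476): deductible takes $1,250, $226 remains; coinsurance $226 × 20% = $45.20. Member owes $1,295.20 (running OOP $1,295.20).
#2 ($591): 20% coinsurance on $591 = $118.20. Member owes $118.20 (running OOP $1,413.40).
#3 ($5,511): 20% coinsurance on $5,511 = $1,102.20. Member owes $1,102.20 (running OOP $2,515.60).
Total paid by the member: $1,295.20 + $118.20 + $1,102.20 = $2,515.60.

$2,515.60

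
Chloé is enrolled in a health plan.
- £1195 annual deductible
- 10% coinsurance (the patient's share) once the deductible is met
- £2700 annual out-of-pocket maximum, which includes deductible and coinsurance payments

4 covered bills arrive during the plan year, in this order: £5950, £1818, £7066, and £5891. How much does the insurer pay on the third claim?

#1 (£5950): £1195 finishes the deductible; £4755 goes to coinsurance; coinsurance £4755 × 10% = £475.50. Patient owes £1670.50 (running OOP £1670.50). Plan pays £5950 − £1670.50 = £4279.50.
#2 (£1818): deductible met; 10% of £1818 = £181.80. Cost to patient: £181.80. OOP to date £1852.30. Plan pays £1818 − £181.80 = £1636.20.
#3 (£7066): deductible already satisfied, so patient's share is 10% × £7066 = £706.60. Cost to patient: £706.60. OOP to date £2558.90. Plan pays £7066 − £706.60 = £6359.40.

£6359.40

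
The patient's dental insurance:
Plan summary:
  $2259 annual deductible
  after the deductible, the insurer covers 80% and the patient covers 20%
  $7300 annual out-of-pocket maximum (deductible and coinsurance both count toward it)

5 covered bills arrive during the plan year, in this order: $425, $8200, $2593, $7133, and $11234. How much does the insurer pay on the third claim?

$2074.40

Claim 1 — $425: fully absorbed by the deductible. Patient owes $425 (running OOP $425). Plan pays $425 − $425 = $0.
Claim 2 — $8200: $1834 to deductible, leaving $6366; 20% of $6366 = $1273.20. Patient pays $3107.20; OOP now $3532.20. Insurer: $8200 − $3107.20 = $5092.80.
Claim 3 — $2593: deductible met; 20% of $2593 = $518.60. Patient owes $518.60 (running OOP $4050.80). Plan pays $2593 − $518.60 = $2074.40.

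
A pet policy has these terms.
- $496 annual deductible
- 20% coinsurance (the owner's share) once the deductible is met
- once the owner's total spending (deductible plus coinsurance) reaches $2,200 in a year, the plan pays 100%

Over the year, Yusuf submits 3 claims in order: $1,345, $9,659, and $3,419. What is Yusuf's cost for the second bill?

#1 ($1,345): deductible takes $496, $849 remains; owner's 20% is $169.80. Owner owes $665.80 (running OOP $665.80).
#2 ($9,659): deductible met; 20% of $9,659 = $1,931.80. OOP would hit $2,597.60 > $2,200, so the cap limits the owner to $2,200 − $665.80 = $1,534.20.

$1,534.20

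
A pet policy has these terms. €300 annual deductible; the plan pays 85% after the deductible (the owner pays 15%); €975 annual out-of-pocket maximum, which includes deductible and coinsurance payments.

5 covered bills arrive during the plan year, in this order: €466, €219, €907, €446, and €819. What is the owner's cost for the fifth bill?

Claim 1 — €466: deductible takes €300, €166 remains; owner's 15% is €24.90. Owner pays €324.90; OOP now €324.90.
Claim 2 — €219: 15% coinsurance on €219 = €32.85. Owner pays €32.85; OOP now €357.75.
Claim 3 — €907: deductible met; 15% of €907 = €136.05. Owner pays €136.05; OOP now €493.80.
Claim 4 — €446: deductible already satisfied, so owner's share is 15% × €446 = €66.90. Owner pays €66.90; OOP now €560.70.
Claim 5 — €819: deductible met; 15% of €819 = €122.85. Owner pays €122.85; OOP now €683.55.

€122.85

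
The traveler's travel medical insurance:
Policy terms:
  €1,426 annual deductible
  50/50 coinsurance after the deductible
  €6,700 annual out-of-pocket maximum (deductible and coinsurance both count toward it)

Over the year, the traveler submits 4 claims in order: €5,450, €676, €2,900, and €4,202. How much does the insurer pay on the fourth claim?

Bill 1, €5,450: €1,426 to deductible, leaving €4,024; coinsurance €4,024 × 50% = €2,012. Traveler pays €3,438; OOP now €3,438. Plan pays €5,450 − €3,438 = €2,012.
Bill 2, €676: deductible met; 50% of €676 = €338. Traveler pays €338; OOP now €3,776. Plan pays €676 − €338 = €338.
Bill 3, €2,900: deductible already satisfied, so traveler's share is 50% × €2,900 = €1,450. Traveler owes €1,450 (running OOP €5,226). Plan pays €2,900 − €1,450 = €1,450.
Bill 4, €4,202: deductible met; 50% of €4,202 = €2,101. Adding that to €5,226 gives €7,327, past the €6,700 cap; traveler pays only €6,700 − €5,226 = €1,474. Plan pays €4,202 − €1,474 = €2,728.

€2,728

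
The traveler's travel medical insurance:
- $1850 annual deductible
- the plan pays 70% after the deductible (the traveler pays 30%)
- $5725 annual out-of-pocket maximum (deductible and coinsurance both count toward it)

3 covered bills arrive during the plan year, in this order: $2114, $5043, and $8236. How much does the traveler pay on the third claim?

Claim 1 ($2114): $1850 to deductible, leaving $264; 30% of $264 = $79.20. Traveler owes $1929.20 (running OOP $1929.20).
Claim 2 ($5043): 30% coinsurance on $5043 = $1512.90. Traveler owes $1512.90 (running OOP $3442.10).
Claim 3 ($8236): deductible met; 30% of $8236 = $2470.80. That would push OOP to $5912.90, over the $5725 cap, so traveler pays $5725 − $3442.10 = $2282.90.

$2282.90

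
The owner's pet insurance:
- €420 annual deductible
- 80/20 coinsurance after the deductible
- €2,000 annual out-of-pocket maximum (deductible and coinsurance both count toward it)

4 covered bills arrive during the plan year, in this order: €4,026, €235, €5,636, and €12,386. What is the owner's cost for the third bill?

€811.80

Claim 1 (€4,026): €420 finishes the deductible; €3,606 goes to coinsurance; owner's 20% is €721.20. Cost to owner: €1,141.20. OOP to date €1,141.20.
Claim 2 (€235): deductible already satisfied, so owner's share is 20% × €235 = €47. Cost to owner: €47. OOP to date €1,188.20.
Claim 3 (€5,636): deductible already satisfied, so owner's share is 20% × €5,636 = €1,127.20. OOP would hit €2,315.40 > €2,000, so the cap limits the owner to €2,000 − €1,188.20 = €811.80.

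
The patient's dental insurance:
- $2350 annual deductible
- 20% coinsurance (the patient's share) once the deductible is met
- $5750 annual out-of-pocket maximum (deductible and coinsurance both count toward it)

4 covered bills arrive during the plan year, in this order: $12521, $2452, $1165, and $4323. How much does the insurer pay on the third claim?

Claim 1 — $12521: deductible takes $2350, $10171 remains; coinsurance $10171 × 20% = $2034.20. Patient pays $4384.20; OOP now $4384.20. Plan pays $12521 − $4384.20 = $8136.80.
Claim 2 — $2452: deductible met; 20% of $2452 = $490.40. Patient pays $490.40; OOP now $4874.60. Insurer: $2452 − $490.40 = $1961.60.
Claim 3 — $1165: deductible already satisfied, so patient's share is 20% × $1165 = $233. Patient owes $233 (running OOP $5107.60). Insurer: $1165 − $233 = $932.

$932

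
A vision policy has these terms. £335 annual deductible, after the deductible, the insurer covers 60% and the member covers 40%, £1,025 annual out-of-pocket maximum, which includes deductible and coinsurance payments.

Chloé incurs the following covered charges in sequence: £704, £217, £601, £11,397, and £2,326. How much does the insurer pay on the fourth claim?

#1 (£704): £335 to deductible, leaving £369; member's 40% is £147.60. Cost to member: £482.60. OOP to date £482.60. Plan pays £704 − £482.60 = £221.40.
#2 (£217): 40% coinsurance on £217 = £86.80. Member pays £86.80; OOP now £569.40. Plan pays £217 − £86.80 = £130.20.
#3 (£601): deductible met; 40% of £601 = £240.40. Member pays £240.40; OOP now £809.80. Insurer: £601 − £240.40 = £360.60.
#4 (£11,397): deductible met; 40% of £11,397 = £4,558.80. OOP would hit £5,368.60 > £1,025, so the cap limits the member to £1,025 − £809.80 = £215.20. Plan pays £11,397 − £215.20 = £11,181.80.

£11,181.80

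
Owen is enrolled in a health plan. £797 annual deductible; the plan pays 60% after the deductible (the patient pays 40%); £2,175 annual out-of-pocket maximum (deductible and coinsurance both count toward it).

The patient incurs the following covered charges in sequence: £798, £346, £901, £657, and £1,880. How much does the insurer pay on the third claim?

#1 (£798): £797 finishes the deductible; £1 goes to coinsurance; patient's 40% is £0.40. Patient owes £797.40 (running OOP £797.40). Plan pays £798 − £797.40 = £0.60.
#2 (£346): deductible already satisfied, so patient's share is 40% × £346 = £138.40. Patient owes £138.40 (running OOP £935.80). Insurer: £346 − £138.40 = £207.60.
#3 (£901): deductible met; 40% of £901 = £360.40. Patient owes £360.40 (running OOP £1,296.20). Plan pays £901 − £360.40 = £540.60.

£540.60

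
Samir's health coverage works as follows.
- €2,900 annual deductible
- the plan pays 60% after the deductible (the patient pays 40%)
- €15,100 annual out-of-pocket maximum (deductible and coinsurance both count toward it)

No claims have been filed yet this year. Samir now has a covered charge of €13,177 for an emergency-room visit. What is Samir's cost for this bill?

€7,010.80

The full €2,900 deductible is still open; €2,900 of this bill applies to it.
The remaining €10,277 (= €13,177 − €2,900) moves to coinsurance.
Patient's 40% share of €10,277 is €4,110.80.
So the patient owes €2,900 + €4,110.80 = €7,010.80 before any cap.
Cumulative spending €0 + €7,010.80 = €7,010.80 stays under the €15,100 maximum.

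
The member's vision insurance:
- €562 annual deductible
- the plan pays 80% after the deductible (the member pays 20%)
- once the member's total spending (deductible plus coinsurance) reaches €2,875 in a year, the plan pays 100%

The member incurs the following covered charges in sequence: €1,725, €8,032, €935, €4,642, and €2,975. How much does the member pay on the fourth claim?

Bill 1, €1,725: €562 finishes the deductible; €1,163 goes to coinsurance; 20% of €1,163 = €232.60. Cost to member: €794.60. OOP to date €794.60.
Bill 2, €8,032: deductible already satisfied, so member's share is 20% × €8,032 = €1,606.40. Member pays €1,606.40; OOP now €2,401.
Bill 3, €935: deductible met; 20% of €935 = €187. Member owes €187 (running OOP €2,588).
Bill 4, €4,642: 20% coinsurance on €4,642 = €928.40. That would push OOP to €3,516.40, over the €2,875 cap, so member pays €2,875 − €2,588 = €287.

€287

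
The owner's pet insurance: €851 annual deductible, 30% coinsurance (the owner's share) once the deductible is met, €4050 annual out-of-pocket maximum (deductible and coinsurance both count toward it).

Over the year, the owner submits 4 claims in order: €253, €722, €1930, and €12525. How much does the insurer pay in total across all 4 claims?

€11380

Claim 1 (€253): all of it applies to the deductible. Cost to owner: €253. OOP to date €253. Plan pays €253 − €253 = €0.
Claim 2 (€722): €598 to deductible, leaving €124; owner's 30% is €37.20. Owner owes €635.20 (running OOP €888.20). Plan pays €722 − €635.20 = €86.80.
Claim 3 (€1930): 30% coinsurance on €1930 = €579. Owner owes €579 (running OOP €1467.20). Insurer: €1930 − €579 = €1351.
Claim 4 (€12525): deductible already satisfied, so owner's share is 30% × €12525 = €3757.50. Adding that to €1467.20 gives €5224.70, past the €4050 cap; owner pays only €4050 − €1467.20 = €2582.80. Insurer: €12525 − €2582.80 = €9942.20.
Insurer total: €0 + €86.80 + €1351 + €9942.20 = €11380.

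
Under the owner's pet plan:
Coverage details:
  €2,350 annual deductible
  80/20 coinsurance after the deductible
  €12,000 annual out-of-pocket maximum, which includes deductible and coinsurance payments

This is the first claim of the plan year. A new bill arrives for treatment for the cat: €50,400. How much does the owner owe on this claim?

Nothing has been paid toward the €2,350 deductible, so the first €2,350 of this charge is applied there.
The remaining €48,050 (= €50,400 − €2,350) moves to coinsurance.
20% of €48,050 = €9,610 falls to the owner.
That puts the owner's cost at €2,350 + €9,610 = €11,960 before any cap.
Year-to-date out-of-pocket becomes €0 + €11,960 = €11,960, still under the €12,000 maximum, so no cap applies.

€11,960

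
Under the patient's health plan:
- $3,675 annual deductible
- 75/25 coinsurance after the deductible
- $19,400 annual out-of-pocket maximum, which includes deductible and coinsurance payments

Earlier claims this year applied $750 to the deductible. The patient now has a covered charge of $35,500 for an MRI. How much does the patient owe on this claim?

Remaining deductible: $3,675 − $750 = $2,925.
The remaining $32,575 (= $35,500 − $2,925) moves to coinsurance.
25% of $32,575 = $8,143.75 falls to the patient.
That puts the patient's cost at $2,925 + $8,143.75 = $11,068.75 before any cap.
Total out-of-pocket so far would be $750 + $11,068.75 = $11,818.75, below the $19,400 cap — no reduction.

$11,068.75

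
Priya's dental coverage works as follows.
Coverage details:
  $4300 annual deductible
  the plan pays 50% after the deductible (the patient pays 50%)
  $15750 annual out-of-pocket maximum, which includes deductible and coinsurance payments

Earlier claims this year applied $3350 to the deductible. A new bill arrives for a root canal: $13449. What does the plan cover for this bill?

$6249.50

Remaining deductible: $4300 − $3350 = $950.
The remaining $12499 (= $13449 − $950) moves to coinsurance.
50% of $12499 = $6249.50 falls to the patient.
Patient responsibility before any cap: $950 + $6249.50 = $7199.50.
Cumulative spending $3350 + $7199.50 = $10549.50 stays under the $15750 maximum.
Insurer pays the balance: $13449 − $7199.50 = $6249.50.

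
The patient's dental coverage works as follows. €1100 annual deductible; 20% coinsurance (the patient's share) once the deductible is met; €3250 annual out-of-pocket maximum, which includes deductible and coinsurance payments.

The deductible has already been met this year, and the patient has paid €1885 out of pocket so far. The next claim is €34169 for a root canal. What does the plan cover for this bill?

With the deductible met, the entire €34169 is subject to coinsurance.
20% of €34169 = €6833.80 falls to the patient.
Adding €6833.80 to the €1885 already spent would give €8718.80, which exceeds the €3250 cap; the patient pays just €3250 − €1885 = €1365.
Insurer pays the balance: €34169 − €1365 = €32804.

€32804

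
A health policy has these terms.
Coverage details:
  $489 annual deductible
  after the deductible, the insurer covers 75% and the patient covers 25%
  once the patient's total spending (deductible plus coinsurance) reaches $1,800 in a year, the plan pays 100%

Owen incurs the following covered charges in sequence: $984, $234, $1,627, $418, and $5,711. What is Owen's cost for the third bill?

Bill 1, $984: $489 to deductible, leaving $495; 25% of $495 = $123.75. Cost to patient: $612.75. OOP to date $612.75.
Bill 2, $234: deductible already satisfied, so patient's share is 25% × $234 = $58.50. Patient owes $58.50 (running OOP $671.25).
Bill 3, $1,627: 25% coinsurance on $1,627 = $406.75. Patient pays $406.75; OOP now $1,078.

$406.75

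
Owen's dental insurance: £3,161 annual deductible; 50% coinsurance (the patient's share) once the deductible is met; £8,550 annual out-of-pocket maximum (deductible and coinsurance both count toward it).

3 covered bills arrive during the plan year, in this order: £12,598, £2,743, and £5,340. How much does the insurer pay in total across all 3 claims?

£12,131

Claim 1 — £12,598: £3,161 to deductible, leaving £9,437; patient's 50% is £4,718.50. Patient owes £7,879.50 (running OOP £7,879.50). Plan pays £12,598 − £7,879.50 = £4,718.50.
Claim 2 — £2,743: deductible met; 50% of £2,743 = £1,371.50. Adding that to £7,879.50 gives £9,251, past the £8,550 cap; patient pays only £8,550 − £7,879.50 = £670.50. Insurer: £2,743 − £670.50 = £2,072.50.
Claim 3 — £5,340: deductible met; 50% of £5,340 = £2,670. Adding that to £8,550 gives £11,220, past the £8,550 cap; patient pays only £8,550 − £8,550 = £0. Insurer: £5,340 − £0 = £5,340.
Insurer total: £4,718.50 + £2,072.50 + £5,340 = £12,131.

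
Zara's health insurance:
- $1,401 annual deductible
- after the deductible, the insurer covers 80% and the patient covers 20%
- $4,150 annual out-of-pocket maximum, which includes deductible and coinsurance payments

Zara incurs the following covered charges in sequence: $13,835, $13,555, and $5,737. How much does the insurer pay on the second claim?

Claim 1 — $13,835: $1,401 to deductible, leaving $12,434; patient's 20% is $2,486.80. Cost to patient: $3,887.80. OOP to date $3,887.80. Insurer: $13,835 − $3,887.80 = $9,947.20.
Claim 2 — $13,555: deductible already satisfied, so patient's share is 20% × $13,555 = $2,711. Adding that to $3,887.80 gives $6,598.80, past the $4,150 cap; patient pays only $4,150 − $3,887.80 = $262.20. Plan pays $13,555 − $262.20 = $13,292.80.

$13,292.80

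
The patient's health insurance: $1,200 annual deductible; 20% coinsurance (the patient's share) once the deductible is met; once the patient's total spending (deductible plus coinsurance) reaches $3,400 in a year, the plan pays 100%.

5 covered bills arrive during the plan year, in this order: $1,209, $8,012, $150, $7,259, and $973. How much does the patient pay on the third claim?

Bill 1, $1,209: $1,200 to deductible, leaving $9; 20% of $9 = $1.80. Cost to patient: $1,201.80. OOP to date $1,201.80.
Bill 2, $8,012: 20% coinsurance on $8,012 = $1,602.40. Patient pays $1,602.40; OOP now $2,804.20.
Bill 3, $150: deductible met; 20% of $150 = $30. Patient owes $30 (running OOP $2,834.20).

$30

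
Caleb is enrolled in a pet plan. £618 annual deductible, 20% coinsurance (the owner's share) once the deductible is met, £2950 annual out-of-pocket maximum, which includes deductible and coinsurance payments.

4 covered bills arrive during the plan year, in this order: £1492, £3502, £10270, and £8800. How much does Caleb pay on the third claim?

£1456.80

Claim 1 (£1492): £618 to deductible, leaving £874; coinsurance £874 × 20% = £174.80. Cost to owner: £792.80. OOP to date £792.80.
Claim 2 (£3502): 20% coinsurance on £3502 = £700.40. Cost to owner: £700.40. OOP to date £1493.20.
Claim 3 (£10270): deductible already satisfied, so owner's share is 20% × £10270 = £2054. OOP would hit £3547.20 > £2950, so the cap limits the owner to £2950 − £1493.20 = £1456.80.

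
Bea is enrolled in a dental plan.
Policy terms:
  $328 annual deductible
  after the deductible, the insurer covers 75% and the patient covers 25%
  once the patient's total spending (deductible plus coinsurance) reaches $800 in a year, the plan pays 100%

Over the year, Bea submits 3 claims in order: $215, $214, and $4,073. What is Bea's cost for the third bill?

$446.75

Bill 1, $215: entire amount goes to the deductible. Cost to patient: $215. OOP to date $215.
Bill 2, $214: $113 finishes the deductible; $101 goes to coinsurance; patient's 25% is $25.25. Patient pays $138.25; OOP now $353.25.
Bill 3, $4,073: 25% coinsurance on $4,073 = $1,018.25. OOP would hit $1,371.50 > $800, so the cap limits the patient to $800 − $353.25 = $446.75.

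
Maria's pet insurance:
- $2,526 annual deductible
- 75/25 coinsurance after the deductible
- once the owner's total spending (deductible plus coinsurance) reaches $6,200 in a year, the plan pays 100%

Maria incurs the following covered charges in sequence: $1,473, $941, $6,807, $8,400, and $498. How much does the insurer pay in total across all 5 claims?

Claim 1 ($1,473): all of it applies to the deductible. Owner owes $1,473 (running OOP $1,473). Plan pays $1,473 − $1,473 = $0.
Claim 2 ($941): all of it applies to the deductible. Owner pays $941; OOP now $2,414. Insurer: $941 − $941 = $0.
Claim 3 ($6,807): deductible takes $112, $6,695 remains; owner's 25% is $1,673.75. Owner pays $1,785.75; OOP now $4,199.75. Plan pays $6,807 − $1,785.75 = $5,021.25.
Claim 4 ($8,400): deductible already satisfied, so owner's share is 25% × $8,400 = $2,100. That would push OOP to $6,299.75, over the $6,200 cap, so owner pays $6,200 − $4,199.75 = $2,000.25. Insurer: $8,400 − $2,000.25 = $6,399.75.
Claim 5 ($498): 25% coinsurance on $498 = $124.50. Adding that to $6,200 gives $6,324.50, past the $6,200 cap; owner pays only $6,200 − $6,200 = $0. Insurer: $498 − $0 = $498.
Insurer total: $0 + $0 + $5,021.25 + $6,399.75 + $498 = $11,919.

$11,919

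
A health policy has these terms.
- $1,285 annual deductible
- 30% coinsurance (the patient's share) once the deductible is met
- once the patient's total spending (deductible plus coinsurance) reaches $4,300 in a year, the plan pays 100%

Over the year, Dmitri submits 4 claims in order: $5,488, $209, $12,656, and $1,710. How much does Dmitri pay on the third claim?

Bill 1, $5,488: deductible takes $1,285, $4,203 remains; coinsurance $4,203 × 30% = $1,260.90. Cost to patient: $2,545.90. OOP to date $2,545.90.
Bill 2, $209: 30% coinsurance on $209 = $62.70. Patient pays $62.70; OOP now $2,608.60.
Bill 3, $12,656: deductible met; 30% of $12,656 = $3,796.80. That would push OOP to $6,405.40, over the $4,300 cap, so patient pays $4,300 − $2,608.60 = $1,691.40.

$1,691.40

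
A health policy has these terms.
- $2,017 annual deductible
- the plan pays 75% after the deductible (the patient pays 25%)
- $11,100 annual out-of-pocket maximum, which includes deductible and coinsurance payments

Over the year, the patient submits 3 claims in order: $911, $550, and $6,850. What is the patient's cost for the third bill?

$2,129.50

Bill 1, $911: all of it applies to the deductible. Patient owes $911 (running OOP $911).
Bill 2, $550: all of it applies to the deductible. Cost to patient: $550. OOP to date $1,461.
Bill 3, $6,850: $556 finishes the deductible; $6,294 goes to coinsurance; 25% of $6,294 = $1,573.50. Patient owes $2,129.50 (running OOP $3,590.50).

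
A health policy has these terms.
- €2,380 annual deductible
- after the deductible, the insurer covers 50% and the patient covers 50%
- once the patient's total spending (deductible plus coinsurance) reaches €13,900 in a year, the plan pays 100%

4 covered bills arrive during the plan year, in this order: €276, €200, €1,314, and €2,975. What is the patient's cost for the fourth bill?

Bill 1, €276: all of it applies to the deductible. Patient owes €276 (running OOP €276).
Bill 2, €200: all of it applies to the deductible. Patient owes €200 (running OOP €476).
Bill 3, €1,314: all of it applies to the deductible. Patient pays €1,314; OOP now €1,790.
Bill 4, €2,975: deductible takes €590, €2,385 remains; coinsurance €2,385 × 50% = €1,192.50. Patient pays €1,782.50; OOP now €3,572.50.

€1,782.50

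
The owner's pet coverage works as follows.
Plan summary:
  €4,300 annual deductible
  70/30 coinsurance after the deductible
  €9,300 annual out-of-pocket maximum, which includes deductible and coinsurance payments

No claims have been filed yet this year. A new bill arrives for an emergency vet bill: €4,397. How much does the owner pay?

Nothing has been paid toward the €4,300 deductible, so the first €4,300 of this charge is applied there.
The remaining €97 (= €4,397 − €4,300) moves to coinsurance.
Coinsurance: €97 × 30% = €29.10.
So the owner owes €4,300 + €29.10 = €4,329.10 before any cap.
Year-to-date out-of-pocket becomes €0 + €4,329.10 = €4,329.10, still under the €9,300 maximum, so no cap applies.

€4,329.10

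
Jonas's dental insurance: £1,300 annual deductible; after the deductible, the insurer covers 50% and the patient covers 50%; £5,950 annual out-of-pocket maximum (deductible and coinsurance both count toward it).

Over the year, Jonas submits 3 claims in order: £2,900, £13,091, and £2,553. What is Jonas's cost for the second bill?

£3,850

#1 (£2,900): £1,300 to deductible, leaving £1,600; coinsurance £1,600 × 50% = £800. Cost to patient: £2,100. OOP to date £2,100.
#2 (£13,091): 50% coinsurance on £13,091 = £6,545.50. Adding that to £2,100 gives £8,645.50, past the £5,950 cap; patient pays only £5,950 − £2,100 = £3,850.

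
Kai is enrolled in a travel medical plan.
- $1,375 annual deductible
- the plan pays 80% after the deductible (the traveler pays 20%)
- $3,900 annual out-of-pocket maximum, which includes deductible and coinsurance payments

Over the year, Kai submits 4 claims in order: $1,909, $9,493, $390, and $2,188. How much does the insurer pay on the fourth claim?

Claim 1 — $1,909: deductible takes $1,375, $534 remains; traveler's 20% is $106.80. Cost to traveler: $1,481.80. OOP to date $1,481.80. Insurer: $1,909 − $1,481.80 = $427.20.
Claim 2 — $9,493: 20% coinsurance on $9,493 = $1,898.60. Traveler owes $1,898.60 (running OOP $3,380.40). Plan pays $9,493 − $1,898.60 = $7,594.40.
Claim 3 — $390: 20% coinsurance on $390 = $78. Traveler pays $78; OOP now $3,458.40. Plan pays $390 − $78 = $312.
Claim 4 — $2,188: deductible already satisfied, so traveler's share is 20% × $2,188 = $437.60. Cost to traveler: $437.60. OOP to date $3,896. Plan pays $2,188 − $437.60 = $1,750.40.

$1,750.40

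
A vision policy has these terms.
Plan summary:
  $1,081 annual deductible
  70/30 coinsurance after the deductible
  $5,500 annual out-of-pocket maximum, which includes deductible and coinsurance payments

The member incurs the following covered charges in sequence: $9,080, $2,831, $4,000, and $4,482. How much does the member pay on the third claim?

$1,170

Claim 1 ($9,080): $1,081 finishes the deductible; $7,999 goes to coinsurance; member's 30% is $2,399.70. Member owes $3,480.70 (running OOP $3,480.70).
Claim 2 ($2,831): 30% coinsurance on $2,831 = $849.30. Member pays $849.30; OOP now $4,330.
Claim 3 ($4,000): deductible met; 30% of $4,000 = $1,200. OOP would hit $5,530 > $5,500, so the cap limits the member to $5,500 − $4,330 = $1,170.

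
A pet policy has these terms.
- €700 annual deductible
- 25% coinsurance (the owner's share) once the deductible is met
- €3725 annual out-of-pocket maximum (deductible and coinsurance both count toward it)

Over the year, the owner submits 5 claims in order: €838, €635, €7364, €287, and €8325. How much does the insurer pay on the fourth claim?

€215.25

Bill 1, €838: €700 to deductible, leaving €138; 25% of €138 = €34.50. Owner owes €734.50 (running OOP €734.50). Insurer: €838 − €734.50 = €103.50.
Bill 2, €635: deductible met; 25% of €635 = €158.75. Owner pays €158.75; OOP now €893.25. Insurer: €635 − €158.75 = €476.25.
Bill 3, €7364: deductible met; 25% of €7364 = €1841. Cost to owner: €1841. OOP to date €2734.25. Insurer: €7364 − €1841 = €5523.
Bill 4, €287: deductible met; 25% of €287 = €71.75. Cost to owner: €71.75. OOP to date €2806. Plan pays €287 − €71.75 = €215.25.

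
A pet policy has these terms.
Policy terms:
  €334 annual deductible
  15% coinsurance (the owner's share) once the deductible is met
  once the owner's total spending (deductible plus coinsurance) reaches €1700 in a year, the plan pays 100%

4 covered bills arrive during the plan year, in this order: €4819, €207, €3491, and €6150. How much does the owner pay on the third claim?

Bill 1, €4819: deductible takes €334, €4485 remains; 15% of €4485 = €672.75. Owner owes €1006.75 (running OOP €1006.75).
Bill 2, €207: deductible met; 15% of €207 = €31.05. Owner owes €31.05 (running OOP €1037.80).
Bill 3, €3491: deductible already satisfied, so owner's share is 15% × €3491 = €523.65. Cost to owner: €523.65. OOP to date €1561.45.

€523.65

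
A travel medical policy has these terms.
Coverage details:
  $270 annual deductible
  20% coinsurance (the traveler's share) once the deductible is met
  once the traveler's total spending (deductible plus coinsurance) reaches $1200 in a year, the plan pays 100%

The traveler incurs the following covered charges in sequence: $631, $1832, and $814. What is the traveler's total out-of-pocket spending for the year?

#1 ($631): deductible takes $270, $361 remains; traveler's 20% is $72.20. Traveler owes $342.20 (running OOP $342.20).
#2 ($1832): 20% coinsurance on $1832 = $366.40. Traveler owes $366.40 (running OOP $708.60).
#3 ($814): deductible already satisfied, so traveler's share is 20% × $814 = $162.80. Traveler pays $162.80; OOP now $871.40.
Summing the traveler's payments: $342.20 + $366.40 + $162.80 = $871.40.

$871.40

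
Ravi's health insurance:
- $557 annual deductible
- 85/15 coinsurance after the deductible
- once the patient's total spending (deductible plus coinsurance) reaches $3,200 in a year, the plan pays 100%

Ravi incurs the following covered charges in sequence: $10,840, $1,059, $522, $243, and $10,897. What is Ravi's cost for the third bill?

$78.30

#1 ($10,840): deductible takes $557, $10,283 remains; 15% of $10,283 = $1,542.45. Patient owes $2,099.45 (running OOP $2,099.45).
#2 ($1,059): 15% coinsurance on $1,059 = $158.85. Patient owes $158.85 (running OOP $2,258.30).
#3 ($522): deductible already satisfied, so patient's share is 15% × $522 = $78.30. Patient owes $78.30 (running OOP $2,336.60).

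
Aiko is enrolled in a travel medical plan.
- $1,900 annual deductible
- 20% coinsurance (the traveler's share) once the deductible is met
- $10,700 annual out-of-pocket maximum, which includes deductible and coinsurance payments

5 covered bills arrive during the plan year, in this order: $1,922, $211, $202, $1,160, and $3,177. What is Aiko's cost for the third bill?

$40.40

#1 ($1,922): deductible takes $1,900, $22 remains; 20% of $22 = $4.40. Traveler pays $1,904.40; OOP now $1,904.40.
#2 ($211): deductible already satisfied, so traveler's share is 20% × $211 = $42.20. Traveler pays $42.20; OOP now $1,946.60.
#3 ($202): deductible met; 20% of $202 = $40.40. Traveler owes $40.40 (running OOP $1,987).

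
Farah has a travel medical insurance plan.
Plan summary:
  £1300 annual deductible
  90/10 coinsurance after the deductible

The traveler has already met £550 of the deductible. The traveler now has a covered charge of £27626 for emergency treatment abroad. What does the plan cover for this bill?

£24188.40

Remaining deductible: £1300 − £550 = £750.
The remaining £26876 (= £27626 − £750) moves to coinsurance.
10% of £26876 = £2687.60 falls to the traveler.
That puts the traveler's cost at £750 + £2687.60 = £3437.60.
The plan picks up £27626 − £3437.60 = £24188.40.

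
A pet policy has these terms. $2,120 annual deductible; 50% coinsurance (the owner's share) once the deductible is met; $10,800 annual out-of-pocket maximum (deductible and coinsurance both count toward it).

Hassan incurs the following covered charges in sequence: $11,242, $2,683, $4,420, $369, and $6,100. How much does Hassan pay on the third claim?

Claim 1 ($11,242): $2,120 finishes the deductible; $9,122 goes to coinsurance; coinsurance $9,122 × 50% = $4,561. Cost to owner: $6,681. OOP to date $6,681.
Claim 2 ($2,683): 50% coinsurance on $2,683 = $1,341.50. Owner pays $1,341.50; OOP now $8,022.50.
Claim 3 ($4,420): 50% coinsurance on $4,420 = $2,210. Cost to owner: $2,210. OOP to date $10,232.50.

$2,210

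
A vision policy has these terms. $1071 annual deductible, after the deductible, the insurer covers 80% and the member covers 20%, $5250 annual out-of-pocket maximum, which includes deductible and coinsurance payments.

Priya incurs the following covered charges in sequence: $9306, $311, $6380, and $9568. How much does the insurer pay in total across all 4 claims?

$20315

Bill 1, $9306: deductible takes $1071, $8235 remains; member's 20% is $1647. Cost to member: $2718. OOP to date $2718. Plan pays $9306 − $2718 = $6588.
Bill 2, $311: 20% coinsurance on $311 = $62.20. Member pays $62.20; OOP now $2780.20. Insurer: $311 − $62.20 = $248.80.
Bill 3, $6380: 20% coinsurance on $6380 = $1276. Cost to member: $1276. OOP to date $4056.20. Insurer: $6380 − $1276 = $5104.
Bill 4, $9568: 20% coinsurance on $9568 = $1913.60. Adding that to $4056.20 gives $5969.80, past the $5250 cap; member pays only $5250 − $4056.20 = $1193.80. Plan pays $9568 − $1193.80 = $8374.20.
Insurer total = bills − member's total = $25565 − $5250 = $20315.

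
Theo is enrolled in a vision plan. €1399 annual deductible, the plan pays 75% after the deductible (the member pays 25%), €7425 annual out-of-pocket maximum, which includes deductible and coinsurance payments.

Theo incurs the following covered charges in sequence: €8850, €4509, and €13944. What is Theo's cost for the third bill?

Claim 1 — €8850: deductible takes €1399, €7451 remains; member's 25% is €1862.75. Member pays €3261.75; OOP now €3261.75.
Claim 2 — €4509: deductible met; 25% of €4509 = €1127.25. Member owes €1127.25 (running OOP €4389).
Claim 3 — €13944: deductible met; 25% of €13944 = €3486. That would push OOP to €7875, over the €7425 cap, so member pays €7425 − €4389 = €3036.

€3036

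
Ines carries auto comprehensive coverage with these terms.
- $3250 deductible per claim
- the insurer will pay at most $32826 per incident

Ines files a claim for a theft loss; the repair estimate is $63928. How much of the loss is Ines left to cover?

$31102

After the deductible, $63928 − $3250 = $60678 remains.
$60678 exceeds the $32826 limit, so the insurer pays the limit: $32826.
The policyholder bears the rest of the original loss: $63928 − $32826 = $31102.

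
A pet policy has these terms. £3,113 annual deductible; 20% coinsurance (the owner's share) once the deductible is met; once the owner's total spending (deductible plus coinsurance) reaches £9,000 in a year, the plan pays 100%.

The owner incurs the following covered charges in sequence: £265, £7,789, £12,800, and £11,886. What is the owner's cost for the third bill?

#1 (£265): entire amount goes to the deductible. Cost to owner: £265. OOP to date £265.
#2 (£7,789): deductible takes £2,848, £4,941 remains; owner's 20% is £988.20. Cost to owner: £3,836.20. OOP to date £4,101.20.
#3 (£12,800): deductible already satisfied, so owner's share is 20% × £12,800 = £2,560. Owner pays £2,560; OOP now £6,661.20.

£2,560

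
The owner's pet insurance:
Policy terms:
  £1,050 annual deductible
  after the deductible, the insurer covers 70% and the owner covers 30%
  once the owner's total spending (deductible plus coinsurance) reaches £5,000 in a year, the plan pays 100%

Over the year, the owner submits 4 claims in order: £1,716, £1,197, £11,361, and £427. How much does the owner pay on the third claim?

£3,391.10

#1 (£1,716): £1,050 finishes the deductible; £666 goes to coinsurance; coinsurance £666 × 30% = £199.80. Owner owes £1,249.80 (running OOP £1,249.80).
#2 (£1,197): deductible already satisfied, so owner's share is 30% × £1,197 = £359.10. Owner owes £359.10 (running OOP £1,608.90).
#3 (£11,361): deductible met; 30% of £11,361 = £3,408.30. That would push OOP to £5,017.20, over the £5,000 cap, so owner pays £5,000 − £1,608.90 = £3,391.10.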